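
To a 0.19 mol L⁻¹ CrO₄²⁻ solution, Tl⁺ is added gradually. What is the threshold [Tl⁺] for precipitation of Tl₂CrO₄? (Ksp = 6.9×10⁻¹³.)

A salt starts to precipitate once the ion product Q reaches its Ksp.
Tl₂CrO₄(s) ⇌ 2 Tl⁺(aq) + CrO₄²⁻(aq)
Ksp = [Tl⁺]^2[CrO₄²⁻] = [Tl⁺]^2(0.19)
[Tl⁺]^2 = 6.9×10⁻¹³ / (0.19) = 3.6×10⁻¹²
[Tl⁺] = 1.9×10⁻⁶ mol L⁻¹

1.9×10⁻⁶ M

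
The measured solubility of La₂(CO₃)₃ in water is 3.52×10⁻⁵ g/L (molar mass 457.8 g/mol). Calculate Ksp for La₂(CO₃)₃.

Ksp = 2.90×10⁻³⁴

s = (3.52×10⁻⁵ g L⁻¹)/(457.8 g mol⁻¹) = 7.6889×10⁻⁸ M
La₂(CO₃)₃(s) ⇌ 2 La³⁺(aq) + 3 CO₃²⁻(aq)
Call the molar solubility s, so that [La³⁺] = 2s and [CO₃²⁻] = 3s.
Ksp = [La³⁺]^2[CO₃²⁻]^3 = (2s)^2 · (3s)^3 = 108s^5
Ksp = 108 × (7.6889×10⁻⁸)^5 = 2.90×10⁻³⁴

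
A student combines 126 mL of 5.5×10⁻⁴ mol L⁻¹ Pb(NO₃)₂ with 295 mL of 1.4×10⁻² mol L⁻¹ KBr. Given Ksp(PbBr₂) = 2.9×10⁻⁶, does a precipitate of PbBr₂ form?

The combined volume is 421 mL.
[Pb²⁺] = (5.5×10⁻⁴)(126)/421 = 1.6×10⁻⁴ mol L⁻¹
[Br⁻] = (1.4×10⁻²)(295)/421 = 9.8×10⁻³ mol L⁻¹
Q = [Pb²⁺][Br⁻]^2 = 1.6×10⁻⁸
Since Q (1.6×10⁻⁸) is less than Ksp (2.9×10⁻⁶), no PbBr₂ precipitates.

No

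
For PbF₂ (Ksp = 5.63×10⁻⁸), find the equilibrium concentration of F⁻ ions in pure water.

PbF₂(s) ⇌ Pb²⁺(aq) + 2 F⁻(aq)
If s mol/L of PbF₂ dissolves, [Pb²⁺] = s and [F⁻] = 2s.
Ksp = [Pb²⁺][F⁻]^2 = s · (2s)^2 = 4s^3 = 5.63×10⁻⁸
s = 2.41×10⁻³ M
[F⁻] = 2s = 4.83×10⁻³ M

4.83×10⁻³ M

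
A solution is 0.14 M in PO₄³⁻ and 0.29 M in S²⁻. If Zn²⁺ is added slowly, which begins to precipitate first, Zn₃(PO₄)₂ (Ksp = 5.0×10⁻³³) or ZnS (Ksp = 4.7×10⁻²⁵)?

A salt starts to precipitate once the ion product Q reaches its Ksp.
For Zn₃(PO₄)₂: [Zn²⁺] = (Ksp/[PO₄³⁻]^2)^(1/3) = 6.3×10⁻¹¹ M
For ZnS: [Zn²⁺] = (Ksp/[S²⁻]) = 1.6×10⁻²⁴ M
The smaller threshold [Zn²⁺] is reached first, so ZnS precipitates first.

ZnS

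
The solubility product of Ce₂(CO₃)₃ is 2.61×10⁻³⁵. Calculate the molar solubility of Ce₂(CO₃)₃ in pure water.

4.75×10⁻⁸ M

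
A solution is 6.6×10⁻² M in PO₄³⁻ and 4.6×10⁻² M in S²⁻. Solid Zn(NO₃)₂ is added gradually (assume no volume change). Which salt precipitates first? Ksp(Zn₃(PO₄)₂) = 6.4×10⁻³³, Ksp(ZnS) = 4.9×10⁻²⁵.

Precipitation begins when Q = Ksp.
For Zn₃(PO₄)₂: [Zn²⁺] = (Ksp/[PO₄³⁻]^2)^(1/3) = 1.1×10⁻¹⁰ M
For ZnS: [Zn²⁺] = (Ksp/[S²⁻]) = 1.1×10⁻²³ M
The smaller threshold [Zn²⁺] is reached first, so ZnS precipitates first.

ZnS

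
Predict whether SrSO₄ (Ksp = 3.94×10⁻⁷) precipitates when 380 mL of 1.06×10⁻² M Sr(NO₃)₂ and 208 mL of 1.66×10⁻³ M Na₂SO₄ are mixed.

Yes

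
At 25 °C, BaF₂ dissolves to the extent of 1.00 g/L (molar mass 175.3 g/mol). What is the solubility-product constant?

Convert to molarity: s = 1.00 / 175.3 = 5.7045×10⁻³ mol/L
BaF₂(s) ⇌ Ba²⁺(aq) + 2 F⁻(aq)
With molar solubility s: [Ba²⁺] = s, [F⁻] = 2s.
Ksp = [Ba²⁺][F⁻]^2 = s · (2s)^2 = 4s^3
Ksp = 4 × (5.7045×10⁻³)^3 = 7.43×10⁻⁷

Ksp = 7.43×10⁻⁷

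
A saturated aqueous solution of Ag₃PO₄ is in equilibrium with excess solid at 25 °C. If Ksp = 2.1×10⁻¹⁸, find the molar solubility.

1.7×10⁻⁵ M

Ag₃PO₄(s) ⇌ 3 Ag⁺(aq) + PO₄³⁻(aq)
Call the molar solubility s, so that [Ag⁺] = 3s and [PO₄³⁻] = s.
Ksp = [Ag⁺]^3[PO₄³⁻] = (3s)^3 · s = 27s^4
27s^4 = 2.1×10⁻¹⁸  ⇒  s^4 = 7.8×10⁻²⁰
s = 1.7×10⁻⁵ mol L⁻¹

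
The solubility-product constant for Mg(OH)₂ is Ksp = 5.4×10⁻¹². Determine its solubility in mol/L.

1.1×10⁻⁴ M

Mg(OH)₂(s) ⇌ Mg²⁺(aq) + 2 OH⁻(aq)
Call the molar solubility s, so that [Mg²⁺] = s and [OH⁻] = 2s.
Ksp = [Mg²⁺][OH⁻]^2 = s · (2s)^2 = 4s^3
4s^3 = 5.4×10⁻¹²  ⇒  s^3 = 1.4×10⁻¹²
s = 1.1×10⁻⁴ mol L⁻¹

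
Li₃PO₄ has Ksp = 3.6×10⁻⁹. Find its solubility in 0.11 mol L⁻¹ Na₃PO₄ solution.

1.1×10⁻³ M

Li₃PO₄(s) ⇌ 3 Li⁺(aq) + PO₄³⁻(aq)
Let s be the solubility of Li₃PO₄ here. The common ion gives [PO₄³⁻] ≈ 0.11 mol L⁻¹, and [Li⁺] = 3s.
Ksp = [Li⁺]^3[PO₄³⁻] = (3s)^3(0.11)
(3s)^3 = 3.6×10⁻⁹ / (0.11) = 3.3×10⁻⁸
s = 1.1×10⁻³ mol L⁻¹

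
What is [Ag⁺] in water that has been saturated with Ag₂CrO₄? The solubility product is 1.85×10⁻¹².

1.55×10⁻⁴ M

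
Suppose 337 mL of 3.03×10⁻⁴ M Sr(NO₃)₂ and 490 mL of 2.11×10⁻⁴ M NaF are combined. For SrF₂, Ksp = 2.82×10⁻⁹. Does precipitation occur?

After mixing, V = 337 mL + 490 mL = 827 mL.
[Sr²⁺] = (3.03×10⁻⁴)(337)/827 = 1.23×10⁻⁴ M
[F⁻] = (2.11×10⁻⁴)(490)/827 = 1.25×10⁻⁴ M
Q = [Sr²⁺][F⁻]^2 = 1.93×10⁻¹²
Q < Ksp (1.93×10⁻¹² vs 2.82×10⁻⁹); the solution remains unsaturated and no precipitate forms.

No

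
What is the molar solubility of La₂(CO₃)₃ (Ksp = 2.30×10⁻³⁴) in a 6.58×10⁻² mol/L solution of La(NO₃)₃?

1.25×10⁻¹¹ M

La₂(CO₃)₃(s) ⇌ 2 La³⁺(aq) + 3 CO₃²⁻(aq)
With La³⁺ already at 6.58×10⁻² mol/L and s small, take [La³⁺] ≈ 6.58×10⁻² mol/L and [CO₃²⁻] = 3s.
Ksp = [La³⁺]^2[CO₃²⁻]^3 = (6.58×10⁻²)^2(3s)^3
(3s)^3 = 2.30×10⁻³⁴ / (6.58×10⁻²)^2 = 5.31×10⁻³²
s = 1.25×10⁻¹¹ mol/L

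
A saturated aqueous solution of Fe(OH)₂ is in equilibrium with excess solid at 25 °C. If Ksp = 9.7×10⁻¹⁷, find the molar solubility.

2.9×10⁻⁶ M

Fe(OH)₂(s) ⇌ Fe²⁺(aq) + 2 OH⁻(aq)
If s mol/L of Fe(OH)₂ dissolves, [Fe²⁺] = s and [OH⁻] = 2s.
Ksp = [Fe²⁺][OH⁻]^2 = s · (2s)^2 = 4s^3
4s^3 = 9.7×10⁻¹⁷  ⇒  s^3 = 2.4×10⁻¹⁷
Taking the 3rd root, s = 2.9×10⁻⁶ mol/L.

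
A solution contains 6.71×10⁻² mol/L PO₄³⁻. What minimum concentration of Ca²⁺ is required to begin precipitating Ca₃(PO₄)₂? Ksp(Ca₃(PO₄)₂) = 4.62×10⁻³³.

1.01×10⁻¹⁰ M

Each salt precipitates once Q = Ksp for that salt.
Ca₃(PO₄)₂(s) ⇌ 3 Ca²⁺(aq) + 2 PO₄³⁻(aq)
Ksp = [Ca²⁺]^3[PO₄³⁻]^2 = [Ca²⁺]^3(6.71×10⁻²)^2
[Ca²⁺]^3 = 4.62×10⁻³³ / (6.71×10⁻²)^2 = 1.03×10⁻³⁰
[Ca²⁺] = 1.01×10⁻¹⁰ mol/L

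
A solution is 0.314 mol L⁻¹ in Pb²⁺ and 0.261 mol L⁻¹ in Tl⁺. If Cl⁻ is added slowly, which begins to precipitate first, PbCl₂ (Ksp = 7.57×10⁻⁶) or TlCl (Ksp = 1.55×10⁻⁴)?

TlCl

Each salt precipitates once Q = Ksp for that salt.
For PbCl₂: [Cl⁻] = (Ksp/[Pb²⁺])^(1/2) = 4.91×10⁻³ mol L⁻¹
For TlCl: [Cl⁻] = (Ksp/[Tl⁺]) = 5.94×10⁻⁴ mol L⁻¹
The smaller threshold [Cl⁻] is reached first, so TlCl precipitates first.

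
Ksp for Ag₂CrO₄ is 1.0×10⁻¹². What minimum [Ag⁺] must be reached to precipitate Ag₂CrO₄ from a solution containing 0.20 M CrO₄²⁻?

2.2×10⁻⁶ M

Precipitation of each salt begins when its ion product equals Ksp.
Ag₂CrO₄(s) ⇌ 2 Ag⁺(aq) + CrO₄²⁻(aq)
Ksp = [Ag⁺]^2[CrO₄²⁻] = [Ag⁺]^2(0.20)
[Ag⁺]^2 = 1.0×10⁻¹² / (0.20) = 5.0×10⁻¹²
[Ag⁺] = 2.2×10⁻⁶ M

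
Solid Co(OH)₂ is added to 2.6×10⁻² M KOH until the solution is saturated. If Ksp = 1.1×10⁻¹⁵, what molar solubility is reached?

1.6×10⁻¹² M

Co(OH)₂(s) ⇌ Co²⁺(aq) + 2 OH⁻(aq)
The solution already contains OH⁻ at 2.6×10⁻² M. Let s be the molar solubility of Co(OH)₂.
[OH⁻] ≈ 2.6×10⁻² M (common ion dominates); [Co²⁺] = s.
Ksp = [Co²⁺][OH⁻]^2 = s(2.6×10⁻²)^2
s = 1.1×10⁻¹⁵ / (2.6×10⁻²)^2 = 1.6×10⁻¹²
s = 1.6×10⁻¹² M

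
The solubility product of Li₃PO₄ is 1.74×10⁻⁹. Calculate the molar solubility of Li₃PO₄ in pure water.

2.83×10⁻³ M

Li₃PO₄(s) ⇌ 3 Li⁺(aq) + PO₄³⁻(aq)
With molar solubility s: [Li⁺] = 3s, [PO₄³⁻] = s.
Ksp = [Li⁺]^3[PO₄³⁻] = (3s)^3 · s = 27s^4
27s^4 = 1.74×10⁻⁹  ⇒  s^4 = 6.44×10⁻¹¹
Taking the 4th root, s = 2.83×10⁻³ mol/L.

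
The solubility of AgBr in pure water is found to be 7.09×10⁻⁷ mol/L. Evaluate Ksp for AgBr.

AgBr(s) ⇌ Ag⁺(aq) + Br⁻(aq)
With molar solubility s: [Ag⁺] = s, [Br⁻] = s.
Ksp = [Ag⁺][Br⁻] = s · s = s^2
Ksp = (7.09×10⁻⁷)^2 = 5.03×10⁻¹³

Ksp = 5.03×10⁻¹³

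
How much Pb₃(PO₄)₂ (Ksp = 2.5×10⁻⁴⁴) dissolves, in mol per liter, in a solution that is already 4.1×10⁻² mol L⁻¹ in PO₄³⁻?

8.2×10⁻¹⁵ M

Pb₃(PO₄)₂(s) ⇌ 3 Pb²⁺(aq) + 2 PO₄³⁻(aq)
Let s be the solubility of Pb₃(PO₄)₂ here. The common ion gives [PO₄³⁻] ≈ 4.1×10⁻² mol L⁻¹, and [Pb²⁺] = 3s.
Ksp = [Pb²⁺]^3[PO₄³⁻]^2 = (3s)^3(4.1×10⁻²)^2
(3s)^3 = 2.5×10⁻⁴⁴ / (4.1×10⁻²)^2 = 1.5×10⁻⁴¹
s = 8.2×10⁻¹⁵ mol L⁻¹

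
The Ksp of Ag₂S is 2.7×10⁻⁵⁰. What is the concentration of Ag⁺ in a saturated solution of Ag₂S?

Ag₂S(s) ⇌ 2 Ag⁺(aq) + S²⁻(aq)
For each mole of Ag₂S that dissolves per liter, [Ag⁺] = 2s and [S²⁻] = s; let s denote this solubility.
Ksp = [Ag⁺]^2[S²⁻] = (2s)^2 · s = 4s^3 = 2.7×10⁻⁵⁰
s = 1.9×10⁻¹⁷ M
[Ag⁺] = 2s = 3.8×10⁻¹⁷ M

3.8×10⁻¹⁷ M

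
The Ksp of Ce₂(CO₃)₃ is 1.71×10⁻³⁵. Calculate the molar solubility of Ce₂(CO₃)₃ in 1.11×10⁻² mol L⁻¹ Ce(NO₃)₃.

Ce₂(CO₃)₃(s) ⇌ 2 Ce³⁺(aq) + 3 CO₃²⁻(aq)
Let s be the solubility of Ce₂(CO₃)₃ here. The common ion gives [Ce³⁺] ≈ 1.11×10⁻² mol L⁻¹, and [CO₃²⁻] = 3s.
Ksp = [Ce³⁺]^2[CO₃²⁻]^3 = (1.11×10⁻²)^2(3s)^3
(3s)^3 = 1.71×10⁻³⁵ / (1.11×10⁻²)^2 = 1.39×10⁻³¹
s = 1.73×10⁻¹¹ mol L⁻¹

1.73×10⁻¹¹ M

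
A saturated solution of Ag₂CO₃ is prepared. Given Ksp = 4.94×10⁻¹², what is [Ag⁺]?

Ag₂CO₃(s) ⇌ 2 Ag⁺(aq) + CO₃²⁻(aq)
Call the molar solubility s, so that [Ag⁺] = 2s and [CO₃²⁻] = s.
Ksp = [Ag⁺]^2[CO₃²⁻] = (2s)^2 · s = 4s^3 = 4.94×10⁻¹²
s = 1.07×10⁻⁴ mol L⁻¹
[Ag⁺] = 2s = 2.15×10⁻⁴ mol L⁻¹

2.15×10⁻⁴ M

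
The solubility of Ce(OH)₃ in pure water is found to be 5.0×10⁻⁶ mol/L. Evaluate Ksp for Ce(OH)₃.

Ksp = 1.7×10⁻²⁰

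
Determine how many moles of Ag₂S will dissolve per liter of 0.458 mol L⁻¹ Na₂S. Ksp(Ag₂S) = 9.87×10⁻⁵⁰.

2.32×10⁻²⁵ M

Ag₂S(s) ⇌ 2 Ag⁺(aq) + S²⁻(aq)
S²⁻ is already present at 0.458 mol L⁻¹. If s mol/L of Ag₂S dissolves, [Ag⁺] = 2s while [S²⁻] ≈ 0.458 mol L⁻¹.
Ksp = [Ag⁺]^2[S²⁻] = (2s)^2(0.458)
(2s)^2 = 9.87×10⁻⁵⁰ / (0.458) = 2.16×10⁻⁴⁹
s = 2.32×10⁻²⁵ mol L⁻¹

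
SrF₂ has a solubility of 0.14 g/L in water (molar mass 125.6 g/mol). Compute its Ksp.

s = (0.14 g L⁻¹)/(125.6 g mol⁻¹) = 1.115×10⁻³ M
SrF₂(s) ⇌ Sr²⁺(aq) + 2 F⁻(aq)
Call the molar solubility s, so that [Sr²⁺] = s and [F⁻] = 2s.
Ksp = [Sr²⁺][F⁻]^2 = s · (2s)^2 = 4s^3
Ksp = 4 × (1.115×10⁻³)^3 = 5.5×10⁻⁹

Ksp = 5.5×10⁻⁹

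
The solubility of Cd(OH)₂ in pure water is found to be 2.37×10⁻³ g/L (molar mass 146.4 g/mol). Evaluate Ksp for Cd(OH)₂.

Ksp = 1.70×10⁻¹⁴

s = (2.37×10⁻³ g L⁻¹)/(146.4 g mol⁻¹) = 1.6189×10⁻⁵ M
Cd(OH)₂(s) ⇌ Cd²⁺(aq) + 2 OH⁻(aq)
For each mole of Cd(OH)₂ that dissolves per liter, [Cd²⁺] = s and [OH⁻] = 2s; let s denote this solubility.
Ksp = [Cd²⁺][OH⁻]^2 = s · (2s)^2 = 4s^3
Ksp = 4 × (1.6189×10⁻⁵)^3 = 1.70×10⁻¹⁴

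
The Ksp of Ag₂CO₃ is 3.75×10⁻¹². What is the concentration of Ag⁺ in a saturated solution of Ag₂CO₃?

Ag₂CO₃(s) ⇌ 2 Ag⁺(aq) + CO₃²⁻(aq)
For each mole of Ag₂CO₃ that dissolves per liter, [Ag⁺] = 2s and [CO₃²⁻] = s; let s denote this solubility.
Ksp = [Ag⁺]^2[CO₃²⁻] = (2s)^2 · s = 4s^3 = 3.75×10⁻¹²
s = 9.79×10⁻⁵ mol/L
[Ag⁺] = 2s = 1.96×10⁻⁴ mol/L

1.96×10⁻⁴ M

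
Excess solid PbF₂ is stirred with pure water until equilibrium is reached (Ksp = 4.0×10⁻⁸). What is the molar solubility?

PbF₂(s) ⇌ Pb²⁺(aq) + 2 F⁻(aq)
With molar solubility s: [Pb²⁺] = s, [F⁻] = 2s.
Ksp = [Pb²⁺][F⁻]^2 = s · (2s)^2 = 4s^3
4s^3 = 4.0×10⁻⁸  ⇒  s^3 = 1.0×10⁻⁸
s = 2.2×10⁻³ mol L⁻¹

2.2×10⁻³ M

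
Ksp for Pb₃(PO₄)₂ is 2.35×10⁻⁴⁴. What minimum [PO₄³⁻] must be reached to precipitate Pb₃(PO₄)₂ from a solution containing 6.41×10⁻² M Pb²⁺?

Precipitation of each salt begins when its ion product equals Ksp.
Pb₃(PO₄)₂(s) ⇌ 3 Pb²⁺(aq) + 2 PO₄³⁻(aq)
Ksp = [Pb²⁺]^3[PO₄³⁻]^2 = [PO₄³⁻]^2(6.41×10⁻²)^3
[PO₄³⁻]^2 = 2.35×10⁻⁴⁴ / (6.41×10⁻²)^3 = 8.92×10⁻⁴¹
[PO₄³⁻] = 9.45×10⁻²¹ M

9.45×10⁻²¹ M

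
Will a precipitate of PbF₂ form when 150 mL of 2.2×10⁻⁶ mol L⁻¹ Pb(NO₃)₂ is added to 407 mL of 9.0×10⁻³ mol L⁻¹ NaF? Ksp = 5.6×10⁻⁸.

No

Total volume after mixing = 150 + 407 = 557 mL.
[Pb²⁺] = (2.2×10⁻⁶)(150)/557 = 5.9×10⁻⁷ mol L⁻¹
[F⁻] = (9.0×10⁻³)(407)/557 = 6.6×10⁻³ mol L⁻¹
Q = [Pb²⁺][F⁻]^2 = 2.6×10⁻¹¹
Q = 2.6×10⁻¹¹ < Ksp = 5.6×10⁻⁸, so the solution is unsaturated and no precipitate forms.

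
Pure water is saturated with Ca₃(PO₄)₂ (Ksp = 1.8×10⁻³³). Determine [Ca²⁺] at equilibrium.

3.3×10⁻⁷ M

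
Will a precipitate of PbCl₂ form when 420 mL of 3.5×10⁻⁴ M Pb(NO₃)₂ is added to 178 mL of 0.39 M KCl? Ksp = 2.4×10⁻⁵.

The combined volume is 598 mL.
[Pb²⁺] = (3.5×10⁻⁴)(420)/598 = 2.5×10⁻⁴ M
[Cl⁻] = (0.39)(178)/598 = 0.12 M
Q = [Pb²⁺][Cl⁻]^2 = 3.3×10⁻⁶
Q < Ksp (3.3×10⁻⁶ vs 2.4×10⁻⁵); the solution remains unsaturated and no precipitate forms.

No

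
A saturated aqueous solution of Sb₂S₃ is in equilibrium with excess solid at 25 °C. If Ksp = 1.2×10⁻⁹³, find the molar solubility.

Sb₂S₃(s) ⇌ 2 Sb³⁺(aq) + 3 S²⁻(aq)
For each mole of Sb₂S₃ that dissolves per liter, [Sb³⁺] = 2s and [S²⁻] = 3s; let s denote this solubility.
Ksp = [Sb³⁺]^2[S²⁻]^3 = (2s)^2 · (3s)^3 = 108s^5
108s^5 = 1.2×10⁻⁹³  ⇒  s^5 = 1.1×10⁻⁹⁵
s = 1.0×10⁻¹⁹ mol L⁻¹

1.0×10⁻¹⁹ M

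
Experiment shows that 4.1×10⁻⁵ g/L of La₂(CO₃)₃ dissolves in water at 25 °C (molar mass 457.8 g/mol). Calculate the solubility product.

Ksp = 6.2×10⁻³⁴

Molar solubility s = (4.1×10⁻⁵ g/L) / (457.8 g/mol) = 8.956×10⁻⁸ mol/L
La₂(CO₃)₃(s) ⇌ 2 La³⁺(aq) + 3 CO₃²⁻(aq)
If s mol/L of La₂(CO₃)₃ dissolves, [La³⁺] = 2s and [CO₃²⁻] = 3s.
Ksp = [La³⁺]^2[CO₃²⁻]^3 = (2s)^2 · (3s)^3 = 108s^5
Ksp = 108 × (8.956×10⁻⁸)^5 = 6.2×10⁻³⁴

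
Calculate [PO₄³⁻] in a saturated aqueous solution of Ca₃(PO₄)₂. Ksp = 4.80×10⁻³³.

2.70×10⁻⁷ M

Ca₃(PO₄)₂(s) ⇌ 3 Ca²⁺(aq) + 2 PO₄³⁻(aq)
Call the molar solubility s, so that [Ca²⁺] = 3s and [PO₄³⁻] = 2s.
Ksp = [Ca²⁺]^3[PO₄³⁻]^2 = (3s)^3 · (2s)^2 = 108s^5 = 4.80×10⁻³³
s = 1.35×10⁻⁷ mol L⁻¹
[PO₄³⁻] = 2s = 2.70×10⁻⁷ mol L⁻¹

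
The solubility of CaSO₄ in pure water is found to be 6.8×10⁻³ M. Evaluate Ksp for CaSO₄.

Ksp = 4.6×10⁻⁵

CaSO₄(s) ⇌ Ca²⁺(aq) + SO₄²⁻(aq)
For each mole of CaSO₄ that dissolves per liter, [Ca²⁺] = s and [SO₄²⁻] = s; let s denote this solubility.
Ksp = [Ca²⁺][SO₄²⁻] = s · s = s^2
Ksp = (6.8×10⁻³)^2 = 4.6×10⁻⁵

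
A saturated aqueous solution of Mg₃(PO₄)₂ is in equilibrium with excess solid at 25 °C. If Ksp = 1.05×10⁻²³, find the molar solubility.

9.94×10⁻⁶ M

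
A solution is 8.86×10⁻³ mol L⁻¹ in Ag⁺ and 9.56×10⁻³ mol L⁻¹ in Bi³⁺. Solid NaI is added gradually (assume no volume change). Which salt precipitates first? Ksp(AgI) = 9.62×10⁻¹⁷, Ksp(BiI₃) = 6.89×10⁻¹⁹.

Each salt precipitates once Q = Ksp for that salt.
For AgI: [I⁻] = (Ksp/[Ag⁺]) = 1.09×10⁻¹⁴ mol L⁻¹
For BiI₃: [I⁻] = (Ksp/[Bi³⁺])^(1/3) = 4.16×10⁻⁶ mol L⁻¹
The smaller threshold [I⁻] is reached first, so AgI precipitates first.

AgI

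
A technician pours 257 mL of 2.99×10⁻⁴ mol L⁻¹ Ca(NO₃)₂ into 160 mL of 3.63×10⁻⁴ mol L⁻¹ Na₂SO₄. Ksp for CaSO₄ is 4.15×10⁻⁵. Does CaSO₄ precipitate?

The combined volume is 417 mL.
[Ca²⁺] = (2.99×10⁻⁴)(257)/417 = 1.84×10⁻⁴ mol L⁻¹
[SO₄²⁻] = (3.63×10⁻⁴)(160)/417 = 1.39×10⁻⁴ mol L⁻¹
Q = [Ca²⁺][SO₄²⁻] = 2.57×10⁻⁸
Q < Ksp (2.57×10⁻⁸ vs 4.15×10⁻⁵); the solution remains unsaturated and no precipitate forms.

No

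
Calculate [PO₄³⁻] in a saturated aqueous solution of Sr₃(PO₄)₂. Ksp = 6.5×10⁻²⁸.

2.9×10⁻⁶ M

Sr₃(PO₄)₂(s) ⇌ 3 Sr²⁺(aq) + 2 PO₄³⁻(aq)
Let s be the molar solubility. Then [Sr²⁺] = 3s and [PO₄³⁻] = 2s.
Ksp = [Sr²⁺]^3[PO₄³⁻]^2 = (3s)^3 · (2s)^2 = 108s^5 = 6.5×10⁻²⁸
s = 1.4×10⁻⁶ mol L⁻¹
[PO₄³⁻] = 2s = 2.9×10⁻⁶ mol L⁻¹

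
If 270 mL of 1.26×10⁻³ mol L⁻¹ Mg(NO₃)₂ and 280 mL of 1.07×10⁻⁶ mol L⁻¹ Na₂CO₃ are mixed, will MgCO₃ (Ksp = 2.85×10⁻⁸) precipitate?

Total volume after mixing = 270 + 280 = 550 mL.
[Mg²⁺] = (1.26×10⁻³)(270)/550 = 6.19×10⁻⁴ mol L⁻¹
[CO₃²⁻] = (1.07×10⁻⁶)(280)/550 = 5.45×10⁻⁷ mol L⁻¹
Q = [Mg²⁺][CO₃²⁻] = 3.37×10⁻¹⁰
Q = 3.37×10⁻¹⁰ < Ksp = 2.85×10⁻⁸, so the solution is unsaturated and no precipitate forms.

No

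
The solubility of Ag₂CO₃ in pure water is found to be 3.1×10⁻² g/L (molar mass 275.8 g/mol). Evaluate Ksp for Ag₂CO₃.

Ksp = 5.7×10⁻¹²

Molar solubility s = (3.1×10⁻² g/L) / (275.8 g/mol) = 1.124×10⁻⁴ mol/L
Ag₂CO₃(s) ⇌ 2 Ag⁺(aq) + CO₃²⁻(aq)
Let s be the molar solubility. Then [Ag⁺] = 2s and [CO₃²⁻] = s.
Ksp = [Ag⁺]^2[CO₃²⁻] = (2s)^2 · s = 4s^3
Ksp = 4 × (1.124×10⁻⁴)^3 = 5.7×10⁻¹²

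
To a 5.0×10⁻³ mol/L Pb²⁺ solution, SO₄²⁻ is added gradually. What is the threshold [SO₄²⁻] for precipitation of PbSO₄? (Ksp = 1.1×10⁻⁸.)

Each salt precipitates once Q = Ksp for that salt.
PbSO₄(s) ⇌ Pb²⁺(aq) + SO₄²⁻(aq)
Ksp = [Pb²⁺][SO₄²⁻] = [SO₄²⁻](5.0×10⁻³)
[SO₄²⁻] = 1.1×10⁻⁸ / (5.0×10⁻³) = 2.2×10⁻⁶
[SO₄²⁻] = 2.2×10⁻⁶ mol/L

2.2×10⁻⁶ M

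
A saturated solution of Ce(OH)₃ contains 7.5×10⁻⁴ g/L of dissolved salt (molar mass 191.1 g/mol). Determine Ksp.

Ksp = 6.4×10⁻²¹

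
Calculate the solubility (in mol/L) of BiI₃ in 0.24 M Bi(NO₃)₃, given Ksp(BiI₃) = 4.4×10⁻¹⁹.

4.1×10⁻⁷ M

BiI₃(s) ⇌ Bi³⁺(aq) + 3 I⁻(aq)
The solution already contains Bi³⁺ at 0.24 M. Let s be the molar solubility of BiI₃.
[Bi³⁺] ≈ 0.24 M (common ion dominates); [I⁻] = 3s.
Ksp = [Bi³⁺][I⁻]^3 = (0.24)(3s)^3
(3s)^3 = 4.4×10⁻¹⁹ / (0.24) = 1.8×10⁻¹⁸
s = 4.1×10⁻⁷ M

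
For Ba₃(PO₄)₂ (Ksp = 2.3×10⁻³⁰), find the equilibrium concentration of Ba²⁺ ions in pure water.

Ba₃(PO₄)₂(s) ⇌ 3 Ba²⁺(aq) + 2 PO₄³⁻(aq)
If s mol/L of Ba₃(PO₄)₂ dissolves, [Ba²⁺] = 3s and [PO₄³⁻] = 2s.
Ksp = [Ba²⁺]^3[PO₄³⁻]^2 = (3s)^3 · (2s)^2 = 108s^5 = 2.3×10⁻³⁰
s = 4.6×10⁻⁷ mol/L
[Ba²⁺] = 3s = 1.4×10⁻⁶ mol/L

1.4×10⁻⁶ M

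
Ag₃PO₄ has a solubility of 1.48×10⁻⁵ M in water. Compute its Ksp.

Ksp = 1.30×10⁻¹⁸

Ag₃PO₄(s) ⇌ 3 Ag⁺(aq) + PO₄³⁻(aq)
For each mole of Ag₃PO₄ that dissolves per liter, [Ag⁺] = 3s and [PO₄³⁻] = s; let s denote this solubility.
Ksp = [Ag⁺]^3[PO₄³⁻] = (3s)^3 · s = 27s^4
Ksp = 27 × (1.48×10⁻⁵)^4 = 1.30×10⁻¹⁸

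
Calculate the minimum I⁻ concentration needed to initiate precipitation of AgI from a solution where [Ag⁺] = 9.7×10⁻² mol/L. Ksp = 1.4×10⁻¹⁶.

1.4×10⁻¹⁵ M

The threshold for precipitation is Q = Ksp.
AgI(s) ⇌ Ag⁺(aq) + I⁻(aq)
Ksp = [Ag⁺][I⁻] = [I⁻](9.7×10⁻²)
[I⁻] = 1.4×10⁻¹⁶ / (9.7×10⁻²) = 1.4×10⁻¹⁵
[I⁻] = 1.4×10⁻¹⁵ mol/L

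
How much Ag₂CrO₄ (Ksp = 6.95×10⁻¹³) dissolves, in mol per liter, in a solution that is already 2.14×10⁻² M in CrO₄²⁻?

2.85×10⁻⁶ M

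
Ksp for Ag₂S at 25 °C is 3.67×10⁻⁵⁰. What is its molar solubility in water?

2.09×10⁻¹⁷ M

Ag₂S(s) ⇌ 2 Ag⁺(aq) + S²⁻(aq)
With molar solubility s: [Ag⁺] = 2s, [S²⁻] = s.
Ksp = [Ag⁺]^2[S²⁻] = (2s)^2 · s = 4s^3
4s^3 = 3.67×10⁻⁵⁰  ⇒  s^3 = 9.18×10⁻⁵¹
Taking the 3rd root, s = 2.09×10⁻¹⁷ mol L⁻¹.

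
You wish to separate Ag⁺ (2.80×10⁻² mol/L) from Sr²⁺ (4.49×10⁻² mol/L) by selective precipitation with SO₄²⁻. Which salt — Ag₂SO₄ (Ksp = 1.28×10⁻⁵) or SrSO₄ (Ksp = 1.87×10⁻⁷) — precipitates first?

SrSO₄

Precipitation begins when Q = Ksp.
For Ag₂SO₄: [SO₄²⁻] = (Ksp/[Ag⁺]^2) = 1.63×10⁻² mol/L
For SrSO₄: [SO₄²⁻] = (Ksp/[Sr²⁺]) = 4.16×10⁻⁶ mol/L
The smaller threshold [SO₄²⁻] is reached first, so SrSO₄ precipitates first.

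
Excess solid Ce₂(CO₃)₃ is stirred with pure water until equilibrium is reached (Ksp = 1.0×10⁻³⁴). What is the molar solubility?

6.2×10⁻⁸ M

Ce₂(CO₃)₃(s) ⇌ 2 Ce³⁺(aq) + 3 CO₃²⁻(aq)
With molar solubility s: [Ce³⁺] = 2s, [CO₃²⁻] = 3s.
Ksp = [Ce³⁺]^2[CO₃²⁻]^3 = (2s)^2 · (3s)^3 = 108s^5
108s^5 = 1.0×10⁻³⁴  ⇒  s^5 = 9.3×10⁻³⁷
s = (9.3×10⁻³⁷)^(1/5) = 6.2×10⁻⁸ mol/L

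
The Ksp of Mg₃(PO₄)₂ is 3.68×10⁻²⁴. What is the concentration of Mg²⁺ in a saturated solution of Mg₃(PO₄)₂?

Mg₃(PO₄)₂(s) ⇌ 3 Mg²⁺(aq) + 2 PO₄³⁻(aq)
Let s be the molar solubility. Then [Mg²⁺] = 3s and [PO₄³⁻] = 2s.
Ksp = [Mg²⁺]^3[PO₄³⁻]^2 = (3s)^3 · (2s)^2 = 108s^5 = 3.68×10⁻²⁴
s = 8.06×10⁻⁶ mol L⁻¹
[Mg²⁺] = 3s = 2.42×10⁻⁵ mol L⁻¹

2.42×10⁻⁵ M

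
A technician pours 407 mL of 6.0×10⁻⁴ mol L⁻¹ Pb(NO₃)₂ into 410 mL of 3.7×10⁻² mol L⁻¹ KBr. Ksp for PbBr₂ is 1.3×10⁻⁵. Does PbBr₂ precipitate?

No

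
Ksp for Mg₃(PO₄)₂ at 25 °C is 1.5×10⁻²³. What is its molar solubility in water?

Mg₃(PO₄)₂(s) ⇌ 3 Mg²⁺(aq) + 2 PO₄³⁻(aq)
Let s be the molar solubility. Then [Mg²⁺] = 3s and [PO₄³⁻] = 2s.
Ksp = [Mg²⁺]^3[PO₄³⁻]^2 = (3s)^3 · (2s)^2 = 108s^5
108s^5 = 1.5×10⁻²³  ⇒  s^5 = 1.4×10⁻²⁵
s = (1.4×10⁻²⁵)^(1/5) = 1.1×10⁻⁵ mol L⁻¹

1.1×10⁻⁵ M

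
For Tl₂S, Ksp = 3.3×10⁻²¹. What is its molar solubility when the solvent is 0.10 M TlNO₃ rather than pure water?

3.3×10⁻¹⁹ M

Tl₂S(s) ⇌ 2 Tl⁺(aq) + S²⁻(aq)
Tl⁺ is already present at 0.10 M. If s mol/L of Tl₂S dissolves, [S²⁻] = s while [Tl⁺] ≈ 0.10 M.
Ksp = [Tl⁺]^2[S²⁻] = (0.10)^2s
s = 3.3×10⁻²¹ / (0.10)^2 = 3.3×10⁻¹⁹
s = 3.3×10⁻¹⁹ M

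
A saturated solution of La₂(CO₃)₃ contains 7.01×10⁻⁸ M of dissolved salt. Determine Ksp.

Ksp = 1.83×10⁻³⁴

La₂(CO₃)₃(s) ⇌ 2 La³⁺(aq) + 3 CO₃²⁻(aq)
Let s be the molar solubility. Then [La³⁺] = 2s and [CO₃²⁻] = 3s.
Ksp = [La³⁺]^2[CO₃²⁻]^3 = (2s)^2 · (3s)^3 = 108s^5
Ksp = 108 × (7.01×10⁻⁸)^5 = 1.83×10⁻³⁴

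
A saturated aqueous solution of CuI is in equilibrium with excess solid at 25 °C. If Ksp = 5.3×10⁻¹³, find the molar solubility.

7.3×10⁻⁷ M

CuI(s) ⇌ Cu⁺(aq) + I⁻(aq)
If s mol/L of CuI dissolves, [Cu⁺] = s and [I⁻] = s.
Ksp = [Cu⁺][I⁻] = s · s = s^2
s^2 = 5.3×10⁻¹³
s = 7.3×10⁻⁷ M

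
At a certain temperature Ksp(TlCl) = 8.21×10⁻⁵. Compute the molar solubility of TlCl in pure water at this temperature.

TlCl(s) ⇌ Tl⁺(aq) + Cl⁻(aq)
For each mole of TlCl that dissolves per liter, [Tl⁺] = s and [Cl⁻] = s; let s denote this solubility.
Ksp = [Tl⁺][Cl⁻] = s · s = s^2
s^2 = 8.21×10⁻⁵
Taking the 2nd root, s = 9.06×10⁻³ mol/L.

9.06×10⁻³ M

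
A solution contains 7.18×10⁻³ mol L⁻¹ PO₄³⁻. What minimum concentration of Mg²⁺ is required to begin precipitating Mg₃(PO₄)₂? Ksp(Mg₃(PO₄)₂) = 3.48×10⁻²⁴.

4.07×10⁻⁷ M

Precipitation of each salt begins when its ion product equals Ksp.
Mg₃(PO₄)₂(s) ⇌ 3 Mg²⁺(aq) + 2 PO₄³⁻(aq)
Ksp = [Mg²⁺]^3[PO₄³⁻]^2 = [Mg²⁺]^3(7.18×10⁻³)^2
[Mg²⁺]^3 = 3.48×10⁻²⁴ / (7.18×10⁻³)^2 = 6.75×10⁻²⁰
[Mg²⁺] = 4.07×10⁻⁷ mol L⁻¹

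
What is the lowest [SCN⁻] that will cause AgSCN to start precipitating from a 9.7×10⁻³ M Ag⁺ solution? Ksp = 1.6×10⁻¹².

1.6×10⁻¹⁰ M

Precipitation begins when Q = Ksp.
AgSCN(s) ⇌ Ag⁺(aq) + SCN⁻(aq)
Ksp = [Ag⁺][SCN⁻] = [SCN⁻](9.7×10⁻³)
[SCN⁻] = 1.6×10⁻¹² / (9.7×10⁻³) = 1.6×10⁻¹⁰
[SCN⁻] = 1.6×10⁻¹⁰ M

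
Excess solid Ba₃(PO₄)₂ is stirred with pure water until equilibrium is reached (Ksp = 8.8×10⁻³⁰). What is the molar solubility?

6.1×10⁻⁷ M

Ba₃(PO₄)₂(s) ⇌ 3 Ba²⁺(aq) + 2 PO₄³⁻(aq)
Call the molar solubility s, so that [Ba²⁺] = 3s and [PO₄³⁻] = 2s.
Ksp = [Ba²⁺]^3[PO₄³⁻]^2 = (3s)^3 · (2s)^2 = 108s^5
108s^5 = 8.8×10⁻³⁰  ⇒  s^5 = 8.1×10⁻³²
Taking the 5th root, s = 6.1×10⁻⁷ mol L⁻¹.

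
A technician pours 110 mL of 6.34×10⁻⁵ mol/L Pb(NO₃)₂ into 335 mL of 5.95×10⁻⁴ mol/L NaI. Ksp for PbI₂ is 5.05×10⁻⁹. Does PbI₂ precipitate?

No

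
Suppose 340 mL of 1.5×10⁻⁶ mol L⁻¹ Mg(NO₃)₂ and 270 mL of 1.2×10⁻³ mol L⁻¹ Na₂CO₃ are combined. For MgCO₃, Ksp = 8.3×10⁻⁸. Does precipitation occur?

Total volume after mixing = 340 + 270 = 610 mL.
[Mg²⁺] = (1.5×10⁻⁶)(340)/610 = 8.4×10⁻⁷ mol L⁻¹
[CO₃²⁻] = (1.2×10⁻³)(270)/610 = 5.3×10⁻⁴ mol L⁻¹
Q = [Mg²⁺][CO₃²⁻] = 4.4×10⁻¹⁰
Since Q (4.4×10⁻¹⁰) is less than Ksp (8.3×10⁻⁸), no MgCO₃ precipitates.

No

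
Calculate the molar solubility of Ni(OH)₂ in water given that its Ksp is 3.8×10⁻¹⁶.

Ni(OH)₂(s) ⇌ Ni²⁺(aq) + 2 OH⁻(aq)
With molar solubility s: [Ni²⁺] = s, [OH⁻] = 2s.
Ksp = [Ni²⁺][OH⁻]^2 = s · (2s)^2 = 4s^3
4s^3 = 3.8×10⁻¹⁶  ⇒  s^3 = 9.5×10⁻¹⁷
Taking the 3rd root, s = 4.6×10⁻⁶ mol/L.

4.6×10⁻⁶ M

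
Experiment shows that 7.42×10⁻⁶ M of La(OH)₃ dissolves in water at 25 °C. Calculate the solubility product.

La(OH)₃(s) ⇌ La³⁺(aq) + 3 OH⁻(aq)
Call the molar solubility s, so that [La³⁺] = s and [OH⁻] = 3s.
Ksp = [La³⁺][OH⁻]^3 = s · (3s)^3 = 27s^4
Ksp = 27 × (7.42×10⁻⁶)^4 = 8.18×10⁻²⁰

Ksp = 8.18×10⁻²⁰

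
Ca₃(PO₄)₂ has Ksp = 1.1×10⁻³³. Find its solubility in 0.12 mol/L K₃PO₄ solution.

Ca₃(PO₄)₂(s) ⇌ 3 Ca²⁺(aq) + 2 PO₄³⁻(aq)
PO₄³⁻ is already present at 0.12 mol/L. If s mol/L of Ca₃(PO₄)₂ dissolves, [Ca²⁺] = 3s while [PO₄³⁻] ≈ 0.12 mol/L.
Ksp = [Ca²⁺]^3[PO₄³⁻]^2 = (3s)^3(0.12)^2
(3s)^3 = 1.1×10⁻³³ / (0.12)^2 = 7.6×10⁻³²
s = 1.4×10⁻¹¹ mol/L

1.4×10⁻¹¹ M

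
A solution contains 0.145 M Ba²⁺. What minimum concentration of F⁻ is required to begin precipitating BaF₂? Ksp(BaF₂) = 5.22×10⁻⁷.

1.90×10⁻³ M

The threshold for precipitation is Q = Ksp.
BaF₂(s) ⇌ Ba²⁺(aq) + 2 F⁻(aq)
Ksp = [Ba²⁺][F⁻]^2 = [F⁻]^2(0.145)
[F⁻]^2 = 5.22×10⁻⁷ / (0.145) = 3.60×10⁻⁶
[F⁻] = 1.90×10⁻³ M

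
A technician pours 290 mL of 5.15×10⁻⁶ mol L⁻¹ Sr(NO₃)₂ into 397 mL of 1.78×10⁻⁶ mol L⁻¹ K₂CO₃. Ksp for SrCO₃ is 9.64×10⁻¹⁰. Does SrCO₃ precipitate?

No

Total volume after mixing = 290 + 397 = 687 mL.
[Sr²⁺] = (5.15×10⁻⁶)(290)/687 = 2.17×10⁻⁶ mol L⁻¹
[CO₃²⁻] = (1.78×10⁻⁶)(397)/687 = 1.03×10⁻⁶ mol L⁻¹
Q = [Sr²⁺][CO₃²⁻] = 2.24×10⁻¹²
Q < Ksp (2.24×10⁻¹² vs 9.64×10⁻¹⁰); the solution remains unsaturated and no precipitate forms.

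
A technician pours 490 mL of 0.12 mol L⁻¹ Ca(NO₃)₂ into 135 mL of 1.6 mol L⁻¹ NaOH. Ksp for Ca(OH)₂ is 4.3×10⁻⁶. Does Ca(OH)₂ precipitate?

Yes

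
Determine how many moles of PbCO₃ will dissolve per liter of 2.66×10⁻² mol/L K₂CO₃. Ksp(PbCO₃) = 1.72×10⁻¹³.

PbCO₃(s) ⇌ Pb²⁺(aq) + CO₃²⁻(aq)
The solution already contains CO₃²⁻ at 2.66×10⁻² mol/L. Let s be the molar solubility of PbCO₃.
[CO₃²⁻] ≈ 2.66×10⁻² mol/L (common ion dominates); [Pb²⁺] = s.
Ksp = [Pb²⁺][CO₃²⁻] = s(2.66×10⁻²)
s = 1.72×10⁻¹³ / (2.66×10⁻²) = 6.47×10⁻¹²
s = 6.47×10⁻¹² mol/L

6.47×10⁻¹² M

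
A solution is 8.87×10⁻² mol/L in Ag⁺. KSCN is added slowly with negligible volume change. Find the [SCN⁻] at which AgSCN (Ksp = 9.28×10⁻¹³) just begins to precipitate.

Precipitation begins when Q = Ksp.
AgSCN(s) ⇌ Ag⁺(aq) + SCN⁻(aq)
Ksp = [Ag⁺][SCN⁻] = [SCN⁻](8.87×10⁻²)
[SCN⁻] = 9.28×10⁻¹³ / (8.87×10⁻²) = 1.05×10⁻¹¹
[SCN⁻] = 1.05×10⁻¹¹ mol/L

1.05×10⁻¹¹ M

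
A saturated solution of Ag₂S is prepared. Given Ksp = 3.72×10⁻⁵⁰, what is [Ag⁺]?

Ag₂S(s) ⇌ 2 Ag⁺(aq) + S²⁻(aq)
If s mol/L of Ag₂S dissolves, [Ag⁺] = 2s and [S²⁻] = s.
Ksp = [Ag⁺]^2[S²⁻] = (2s)^2 · s = 4s^3 = 3.72×10⁻⁵⁰
s = 2.10×10⁻¹⁷ mol L⁻¹
[Ag⁺] = 2s = 4.21×10⁻¹⁷ mol L⁻¹

4.21×10⁻¹⁷ M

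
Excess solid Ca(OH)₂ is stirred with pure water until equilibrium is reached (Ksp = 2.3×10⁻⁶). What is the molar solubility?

Ca(OH)₂(s) ⇌ Ca²⁺(aq) + 2 OH⁻(aq)
With molar solubility s: [Ca²⁺] = s, [OH⁻] = 2s.
Ksp = [Ca²⁺][OH⁻]^2 = s · (2s)^2 = 4s^3
4s^3 = 2.3×10⁻⁶  ⇒  s^3 = 5.8×10⁻⁷
Taking the 3rd root, s = 8.3×10⁻³ M.

8.3×10⁻³ M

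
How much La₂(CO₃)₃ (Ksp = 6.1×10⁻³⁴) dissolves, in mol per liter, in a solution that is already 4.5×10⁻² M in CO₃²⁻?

1.3×10⁻¹⁵ M

La₂(CO₃)₃(s) ⇌ 2 La³⁺(aq) + 3 CO₃²⁻(aq)
The solution already contains CO₃²⁻ at 4.5×10⁻² M. Let s be the molar solubility of La₂(CO₃)₃.
[CO₃²⁻] ≈ 4.5×10⁻² M (common ion dominates); [La³⁺] = 2s.
Ksp = [La³⁺]^2[CO₃²⁻]^3 = (2s)^2(4.5×10⁻²)^3
(2s)^2 = 6.1×10⁻³⁴ / (4.5×10⁻²)^3 = 6.7×10⁻³⁰
s = 1.3×10⁻¹⁵ M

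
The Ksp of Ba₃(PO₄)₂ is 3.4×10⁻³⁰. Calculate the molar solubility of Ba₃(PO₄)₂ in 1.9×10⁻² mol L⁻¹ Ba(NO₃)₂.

3.5×10⁻¹³ M

Ba₃(PO₄)₂(s) ⇌ 3 Ba²⁺(aq) + 2 PO₄³⁻(aq)
Let s be the solubility of Ba₃(PO₄)₂ here. The common ion gives [Ba²⁺] ≈ 1.9×10⁻² mol L⁻¹, and [PO₄³⁻] = 2s.
Ksp = [Ba²⁺]^3[PO₄³⁻]^2 = (1.9×10⁻²)^3(2s)^2
(2s)^2 = 3.4×10⁻³⁰ / (1.9×10⁻²)^3 = 5.0×10⁻²⁵
s = 3.5×10⁻¹³ mol L⁻¹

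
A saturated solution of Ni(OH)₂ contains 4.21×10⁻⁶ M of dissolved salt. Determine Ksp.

Ni(OH)₂(s) ⇌ Ni²⁺(aq) + 2 OH⁻(aq)
With molar solubility s: [Ni²⁺] = s, [OH⁻] = 2s.
Ksp = [Ni²⁺][OH⁻]^2 = s · (2s)^2 = 4s^3
Ksp = 4 × (4.21×10⁻⁶)^3 = 2.98×10⁻¹⁶

Ksp = 2.98×10⁻¹⁶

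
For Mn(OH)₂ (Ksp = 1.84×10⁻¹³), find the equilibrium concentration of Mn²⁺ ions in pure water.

Mn(OH)₂(s) ⇌ Mn²⁺(aq) + 2 OH⁻(aq)
For each mole of Mn(OH)₂ that dissolves per liter, [Mn²⁺] = s and [OH⁻] = 2s; let s denote this solubility.
Ksp = [Mn²⁺][OH⁻]^2 = s · (2s)^2 = 4s^3 = 1.84×10⁻¹³
s = 3.58×10⁻⁵ mol L⁻¹
[Mn²⁺] = s = 3.58×10⁻⁵ mol L⁻¹

3.58×10⁻⁵ M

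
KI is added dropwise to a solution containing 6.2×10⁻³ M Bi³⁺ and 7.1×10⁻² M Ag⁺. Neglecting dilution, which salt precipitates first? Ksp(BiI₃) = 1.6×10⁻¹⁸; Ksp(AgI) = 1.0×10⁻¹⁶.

AgI

The threshold for precipitation is Q = Ksp.
For BiI₃: [I⁻] = (Ksp/[Bi³⁺])^(1/3) = 6.4×10⁻⁶ M
For AgI: [I⁻] = (Ksp/[Ag⁺]) = 1.4×10⁻¹⁵ M
The smaller threshold [I⁻] is reached first, so AgI precipitates first.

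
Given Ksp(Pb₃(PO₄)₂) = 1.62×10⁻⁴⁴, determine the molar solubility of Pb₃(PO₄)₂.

Pb₃(PO₄)₂(s) ⇌ 3 Pb²⁺(aq) + 2 PO₄³⁻(aq)
If s mol/L of Pb₃(PO₄)₂ dissolves, [Pb²⁺] = 3s and [PO₄³⁻] = 2s.
Ksp = [Pb²⁺]^3[PO₄³⁻]^2 = (3s)^3 · (2s)^2 = 108s^5
108s^5 = 1.62×10⁻⁴⁴  ⇒  s^5 = 1.50×10⁻⁴⁶
s = 6.84×10⁻¹⁰ mol/L

6.84×10⁻¹⁰ M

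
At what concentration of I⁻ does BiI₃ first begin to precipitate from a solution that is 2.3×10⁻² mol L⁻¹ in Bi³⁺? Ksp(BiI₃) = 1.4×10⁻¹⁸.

A salt starts to precipitate once the ion product Q reaches its Ksp.
BiI₃(s) ⇌ Bi³⁺(aq) + 3 I⁻(aq)
Ksp = [Bi³⁺][I⁻]^3 = [I⁻]^3(2.3×10⁻²)
[I⁻]^3 = 1.4×10⁻¹⁸ / (2.3×10⁻²) = 6.1×10⁻¹⁷
[I⁻] = 3.9×10⁻⁶ mol L⁻¹

3.9×10⁻⁶ M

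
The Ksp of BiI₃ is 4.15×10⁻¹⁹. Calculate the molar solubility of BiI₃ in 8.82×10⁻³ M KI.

6.05×10⁻¹³ M

BiI₃(s) ⇌ Bi³⁺(aq) + 3 I⁻(aq)
With I⁻ already at 8.82×10⁻³ M and s small, take [I⁻] ≈ 8.82×10⁻³ M and [Bi³⁺] = s.
Ksp = [Bi³⁺][I⁻]^3 = s(8.82×10⁻³)^3
s = 4.15×10⁻¹⁹ / (8.82×10⁻³)^3 = 6.05×10⁻¹³
s = 6.05×10⁻¹³ M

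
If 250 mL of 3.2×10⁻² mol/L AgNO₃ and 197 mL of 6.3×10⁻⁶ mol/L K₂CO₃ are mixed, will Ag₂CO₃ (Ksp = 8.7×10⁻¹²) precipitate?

Yes

The combined volume is 447 mL.
[Ag⁺] = (3.2×10⁻²)(250)/447 = 1.8×10⁻² mol/L
[CO₃²⁻] = (6.3×10⁻⁶)(197)/447 = 2.8×10⁻⁶ mol/L
Q = [Ag⁺]^2[CO₃²⁻] = 8.9×10⁻¹⁰
Since Q (8.9×10⁻¹⁰) exceeds Ksp (8.7×10⁻¹²), Ag₂CO₃ will precipitate.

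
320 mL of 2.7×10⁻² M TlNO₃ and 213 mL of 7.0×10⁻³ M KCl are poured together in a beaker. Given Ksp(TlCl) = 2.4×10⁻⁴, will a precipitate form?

Total volume after mixing = 320 + 213 = 533 mL.
[Tl⁺] = (2.7×10⁻²)(320)/533 = 1.6×10⁻² M
[Cl⁻] = (7.0×10⁻³)(213)/533 = 2.8×10⁻³ M
Q = [Tl⁺][Cl⁻] = 4.5×10⁻⁵
Q = 4.5×10⁻⁵ < Ksp = 2.4×10⁻⁴, so the solution is unsaturated and no precipitate forms.

No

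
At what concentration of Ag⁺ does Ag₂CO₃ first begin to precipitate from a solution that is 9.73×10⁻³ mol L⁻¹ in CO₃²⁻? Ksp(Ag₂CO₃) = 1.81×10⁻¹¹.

4.31×10⁻⁵ M

Precipitation of each salt begins when its ion product equals Ksp.
Ag₂CO₃(s) ⇌ 2 Ag⁺(aq) + CO₃²⁻(aq)
Ksp = [Ag⁺]^2[CO₃²⁻] = [Ag⁺]^2(9.73×10⁻³)
[Ag⁺]^2 = 1.81×10⁻¹¹ / (9.73×10⁻³) = 1.86×10⁻⁹
[Ag⁺] = 4.31×10⁻⁵ mol L⁻¹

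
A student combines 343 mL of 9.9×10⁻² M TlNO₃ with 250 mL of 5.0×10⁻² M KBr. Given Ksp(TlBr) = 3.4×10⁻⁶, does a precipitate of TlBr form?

The combined volume is 593 mL.
[Tl⁺] = (9.9×10⁻²)(343)/593 = 5.7×10⁻² M
[Br⁻] = (5.0×10⁻²)(250)/593 = 2.1×10⁻² M
Q = [Tl⁺][Br⁻] = 1.2×10⁻³
Q = 1.2×10⁻³ > Ksp = 3.4×10⁻⁶, so the solution is supersaturated and TlBr precipitates.

Yes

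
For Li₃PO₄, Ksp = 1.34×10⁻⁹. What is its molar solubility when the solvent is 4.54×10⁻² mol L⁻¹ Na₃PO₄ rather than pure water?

Li₃PO₄(s) ⇌ 3 Li⁺(aq) + PO₄³⁻(aq)
The solution already contains PO₄³⁻ at 4.54×10⁻² mol L⁻¹. Let s be the molar solubility of Li₃PO₄.
[PO₄³⁻] ≈ 4.54×10⁻² mol L⁻¹ (common ion dominates); [Li⁺] = 3s.
Ksp = [Li⁺]^3[PO₄³⁻] = (3s)^3(4.54×10⁻²)
(3s)^3 = 1.34×10⁻⁹ / (4.54×10⁻²) = 2.95×10⁻⁸
s = 1.03×10⁻³ mol L⁻¹

1.03×10⁻³ M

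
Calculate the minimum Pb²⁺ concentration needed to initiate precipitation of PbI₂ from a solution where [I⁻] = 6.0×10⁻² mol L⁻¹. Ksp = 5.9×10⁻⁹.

1.6×10⁻⁶ M

Precipitation of each salt begins when its ion product equals Ksp.
PbI₂(s) ⇌ Pb²⁺(aq) + 2 I⁻(aq)
Ksp = [Pb²⁺][I⁻]^2 = [Pb²⁺](6.0×10⁻²)^2
[Pb²⁺] = 5.9×10⁻⁹ / (6.0×10⁻²)^2 = 1.6×10⁻⁶
[Pb²⁺] = 1.6×10⁻⁶ mol L⁻¹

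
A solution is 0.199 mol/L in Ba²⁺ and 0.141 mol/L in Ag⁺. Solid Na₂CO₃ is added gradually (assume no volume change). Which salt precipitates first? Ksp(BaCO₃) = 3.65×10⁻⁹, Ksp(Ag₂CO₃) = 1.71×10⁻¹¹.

The threshold for precipitation is Q = Ksp.
For BaCO₃: [CO₃²⁻] = (Ksp/[Ba²⁺]) = 1.83×10⁻⁸ mol/L
For Ag₂CO₃: [CO₃²⁻] = (Ksp/[Ag⁺]^2) = 8.60×10⁻¹⁰ mol/L
The smaller threshold [CO₃²⁻] is reached first, so Ag₂CO₃ precipitates first.

Ag₂CO₃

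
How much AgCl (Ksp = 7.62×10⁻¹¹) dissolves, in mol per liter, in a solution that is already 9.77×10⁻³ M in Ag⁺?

AgCl(s) ⇌ Ag⁺(aq) + Cl⁻(aq)
Ag⁺ is already present at 9.77×10⁻³ M. If s mol/L of AgCl dissolves, [Cl⁻] = s while [Ag⁺] ≈ 9.77×10⁻³ M.
Ksp = [Ag⁺][Cl⁻] = (9.77×10⁻³)s
s = 7.62×10⁻¹¹ / (9.77×10⁻³) = 7.80×10⁻⁹
s = 7.80×10⁻⁹ M

7.80×10⁻⁹ M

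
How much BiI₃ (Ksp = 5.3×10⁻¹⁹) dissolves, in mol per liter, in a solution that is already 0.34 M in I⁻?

1.3×10⁻¹⁷ M

BiI₃(s) ⇌ Bi³⁺(aq) + 3 I⁻(aq)
Let s be the solubility of BiI₃ here. The common ion gives [I⁻] ≈ 0.34 M, and [Bi³⁺] = s.
Ksp = [Bi³⁺][I⁻]^3 = s(0.34)^3
s = 5.3×10⁻¹⁹ / (0.34)^3 = 1.3×10⁻¹⁷
s = 1.3×10⁻¹⁷ M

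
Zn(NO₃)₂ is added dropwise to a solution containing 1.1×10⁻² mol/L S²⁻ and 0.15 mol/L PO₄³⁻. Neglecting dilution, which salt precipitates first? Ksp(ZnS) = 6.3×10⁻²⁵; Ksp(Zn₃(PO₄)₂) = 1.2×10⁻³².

Each salt precipitates once Q = Ksp for that salt.
For ZnS: [Zn²⁺] = (Ksp/[S²⁻]) = 5.7×10⁻²³ mol/L
For Zn₃(PO₄)₂: [Zn²⁺] = (Ksp/[PO₄³⁻]^2)^(1/3) = 8.1×10⁻¹¹ mol/L
Since ZnS needs less Zn²⁺ to reach saturation, it precipitates first.

ZnS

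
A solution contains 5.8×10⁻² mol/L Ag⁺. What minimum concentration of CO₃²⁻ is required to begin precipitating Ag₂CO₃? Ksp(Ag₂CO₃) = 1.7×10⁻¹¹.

5.1×10⁻⁹ M

Each salt precipitates once Q = Ksp for that salt.
Ag₂CO₃(s) ⇌ 2 Ag⁺(aq) + CO₃²⁻(aq)
Ksp = [Ag⁺]^2[CO₃²⁻] = [CO₃²⁻](5.8×10⁻²)^2
[CO₃²⁻] = 1.7×10⁻¹¹ / (5.8×10⁻²)^2 = 5.1×10⁻⁹
[CO₃²⁻] = 5.1×10⁻⁹ mol/L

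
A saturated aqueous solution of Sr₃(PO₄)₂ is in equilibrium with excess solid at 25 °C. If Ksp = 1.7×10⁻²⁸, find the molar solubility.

Sr₃(PO₄)₂(s) ⇌ 3 Sr²⁺(aq) + 2 PO₄³⁻(aq)
If s mol/L of Sr₃(PO₄)₂ dissolves, [Sr²⁺] = 3s and [PO₄³⁻] = 2s.
Ksp = [Sr²⁺]^3[PO₄³⁻]^2 = (3s)^3 · (2s)^2 = 108s^5
108s^5 = 1.7×10⁻²⁸  ⇒  s^5 = 1.6×10⁻³⁰
s = 1.1×10⁻⁶ mol/L

1.1×10⁻⁶ M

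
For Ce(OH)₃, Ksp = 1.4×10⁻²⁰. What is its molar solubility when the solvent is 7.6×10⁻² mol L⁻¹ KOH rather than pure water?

Ce(OH)₃(s) ⇌ Ce³⁺(aq) + 3 OH⁻(aq)
With OH⁻ already at 7.6×10⁻² mol L⁻¹ and s small, take [OH⁻] ≈ 7.6×10⁻² mol L⁻¹ and [Ce³⁺] = s.
Ksp = [Ce³⁺][OH⁻]^3 = s(7.6×10⁻²)^3
s = 1.4×10⁻²⁰ / (7.6×10⁻²)^3 = 3.2×10⁻¹⁷
s = 3.2×10⁻¹⁷ mol L⁻¹

3.2×10⁻¹⁷ M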